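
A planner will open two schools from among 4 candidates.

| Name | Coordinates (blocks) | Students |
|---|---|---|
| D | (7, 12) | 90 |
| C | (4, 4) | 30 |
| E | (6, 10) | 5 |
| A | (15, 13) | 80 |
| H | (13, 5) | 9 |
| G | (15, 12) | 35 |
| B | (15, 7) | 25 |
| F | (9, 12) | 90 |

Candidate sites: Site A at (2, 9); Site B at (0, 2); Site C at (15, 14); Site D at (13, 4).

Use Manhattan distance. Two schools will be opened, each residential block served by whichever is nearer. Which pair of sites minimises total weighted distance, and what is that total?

{Site A, Site C}, total 2099

Evaluate every pair (each demand assigned to the nearer of the two):
  {Site A, Site C}: total = 2099
  {Site C, Site D}: total = 2239
  {Site B, Site C}: total = 2289
  {Site A, Site D}: total = 3219
  {Site B, Site D}: total = 3949
  {Site A, Site B}: total = 4255
Best pair: {Site A, Site C} with total 2099.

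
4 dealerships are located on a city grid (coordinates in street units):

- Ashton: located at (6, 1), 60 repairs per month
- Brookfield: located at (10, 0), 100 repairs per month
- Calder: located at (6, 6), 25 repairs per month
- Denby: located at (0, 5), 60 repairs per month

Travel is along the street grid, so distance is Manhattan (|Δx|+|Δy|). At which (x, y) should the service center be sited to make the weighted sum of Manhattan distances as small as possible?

Manhattan distance separates: Σwᵢ(|x−xᵢ|+|y−yᵢ|) = Σwᵢ|x−xᵢ| + Σwᵢ|y−yᵢ|, so x and y are optimised independently as 1-D weighted medians.
Total weight W = 245; half = 122.5.
x-coordinate, sorted with cumulative weight:
  x=0 (Denby, w=60) cum 60
  x=6 (Ashton, w=60) cum 120
  x=6 (Calder, w=25) cum 145  ← median
  x=10 (Brookfield, w=100) cum 245
⇒ x* = 6
y-coordinate, sorted with cumulative weight:
  y=0 (Brookfield, w=100) cum 100
  y=1 (Ashton, w=60) cum 160  ← median
  y=5 (Denby, w=60) cum 220
  y=6 (Calder, w=25) cum 245
⇒ y* = 1

(6, 1)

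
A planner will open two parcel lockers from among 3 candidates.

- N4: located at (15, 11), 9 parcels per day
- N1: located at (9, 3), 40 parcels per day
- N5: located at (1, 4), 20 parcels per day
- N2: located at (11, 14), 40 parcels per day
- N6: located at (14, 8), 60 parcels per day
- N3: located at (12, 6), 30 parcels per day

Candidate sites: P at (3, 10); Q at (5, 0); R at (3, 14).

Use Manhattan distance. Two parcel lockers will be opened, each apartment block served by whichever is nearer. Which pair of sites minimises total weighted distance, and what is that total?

Evaluate every pair (each demand assigned to the nearer of the two):
  {P, Q}: total = 2207
  {P, R}: total = 2287
  {Q, R}: total = 2305
Best pair: {P, Q} with total 2207.

{P, Q}, total 2207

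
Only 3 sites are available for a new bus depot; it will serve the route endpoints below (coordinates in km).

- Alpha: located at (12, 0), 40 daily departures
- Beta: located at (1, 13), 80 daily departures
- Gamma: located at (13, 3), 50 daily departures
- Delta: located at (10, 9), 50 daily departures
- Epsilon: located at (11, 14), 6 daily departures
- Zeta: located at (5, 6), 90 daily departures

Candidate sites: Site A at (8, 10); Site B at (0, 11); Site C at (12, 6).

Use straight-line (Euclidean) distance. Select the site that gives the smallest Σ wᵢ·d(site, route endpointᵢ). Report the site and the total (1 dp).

Total weighted distance at each candidate:
  Site A (8, 10): total = 2062.0
  Site B (0, 11): total = 2808.0
  Site C (12, 6): total = 2299.8
Minimum is at Site A with total 2062.0 km.

Site A, total 2062.0 km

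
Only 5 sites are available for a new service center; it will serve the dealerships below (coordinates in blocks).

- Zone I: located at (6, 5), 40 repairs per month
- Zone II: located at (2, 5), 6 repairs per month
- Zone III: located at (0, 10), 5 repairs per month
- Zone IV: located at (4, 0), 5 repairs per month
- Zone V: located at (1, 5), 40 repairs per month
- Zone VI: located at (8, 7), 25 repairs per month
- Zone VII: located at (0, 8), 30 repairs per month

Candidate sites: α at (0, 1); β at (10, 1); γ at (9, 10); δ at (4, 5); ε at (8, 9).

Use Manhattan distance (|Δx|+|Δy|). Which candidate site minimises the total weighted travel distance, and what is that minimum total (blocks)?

δ, total 642 blocks

Total weighted distance at each candidate:
  α (0, 1): total = 1266
  β (10, 1): total = 1752
  γ (9, 10): total = 1462
  δ (4, 5): total = 642
  ε (8, 9): total = 1170
Minimum is at δ with total 642 blocks.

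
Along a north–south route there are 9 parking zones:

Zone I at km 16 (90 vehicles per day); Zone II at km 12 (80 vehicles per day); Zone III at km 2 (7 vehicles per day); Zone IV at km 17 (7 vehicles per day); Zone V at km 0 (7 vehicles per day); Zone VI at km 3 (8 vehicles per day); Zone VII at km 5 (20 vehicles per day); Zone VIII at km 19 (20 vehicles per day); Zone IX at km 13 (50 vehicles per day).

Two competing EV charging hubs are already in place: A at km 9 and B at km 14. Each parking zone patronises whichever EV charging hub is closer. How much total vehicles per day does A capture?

The indifferent point is the midpoint (9+14)/2 = 11.5; parking zones left of it (closer to A at 9) go to A, those right go to B.
  Zone V at 0 (w=7) → A
  Zone III at 2 (w=7) → A
  Zone VI at 3 (w=8) → A
  Zone VII at 5 (w=20) → A
  Zone II at 12 (w=80) → B
  Zone IX at 13 (w=50) → B
  Zone I at 16 (w=90) → B
  Zone IV at 17 (w=7) → B
  Zone VIII at 19 (w=20) → B
A captures 42; B captures 247.

42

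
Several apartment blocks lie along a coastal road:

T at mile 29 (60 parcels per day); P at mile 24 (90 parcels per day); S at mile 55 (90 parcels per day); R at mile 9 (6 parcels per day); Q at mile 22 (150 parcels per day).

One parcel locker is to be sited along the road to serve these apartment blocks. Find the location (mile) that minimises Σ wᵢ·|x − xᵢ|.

x = 24

For a sum of weighted absolute distances on a line, the optimum is the weighted median (not the mean). Total weight W = 396; half-weight = 198.
Sort by position and accumulate weight:
  mile 9 (R, w=6) → cum 6
  mile 22 (Q, w=150) → cum 156
  mile 24 (P, w=90) → cum 246  ≥ 198 → median here
  mile 29 (T, w=60) → cum 306
  mile 55 (S, w=90) → cum 396
Optimal location: mile 24.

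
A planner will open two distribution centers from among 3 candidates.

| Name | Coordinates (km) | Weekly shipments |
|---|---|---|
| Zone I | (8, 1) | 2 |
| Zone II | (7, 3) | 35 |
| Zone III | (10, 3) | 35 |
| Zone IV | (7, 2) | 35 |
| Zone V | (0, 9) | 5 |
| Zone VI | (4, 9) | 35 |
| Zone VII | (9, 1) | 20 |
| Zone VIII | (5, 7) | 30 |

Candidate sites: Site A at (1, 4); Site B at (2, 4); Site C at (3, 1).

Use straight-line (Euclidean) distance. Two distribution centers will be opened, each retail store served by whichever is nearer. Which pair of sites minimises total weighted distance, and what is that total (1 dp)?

{Site B, Site C}, total 1028.3

Evaluate every pair (each demand assigned to the nearer of the two):
  {Site B, Site C}: total = 1028.3
  {Site A, Site C}: total = 1065.2
  {Site A, Site B}: total = 1156.1
Best pair: {Site B, Site C} with total 1028.3.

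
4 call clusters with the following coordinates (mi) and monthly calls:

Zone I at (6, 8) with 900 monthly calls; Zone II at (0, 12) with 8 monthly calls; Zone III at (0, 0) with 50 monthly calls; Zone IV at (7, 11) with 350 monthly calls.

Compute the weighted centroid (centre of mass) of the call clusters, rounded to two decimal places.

The minimiser of Σwᵢ‖p−pᵢ‖² is the weighted centroid p* = (Σwᵢpᵢ)/(Σwᵢ).
Σwᵢ = 1308.
Σwᵢxᵢ = 900·6 + 8·0 + 50·0 + 350·7 = 7850.
Σwᵢyᵢ = 900·8 + 8·12 + 50·0 + 350·11 = 11146.
x* = 7850/1308 = 6.00, y* = 11146/1308 = 8.52.

(6.00, 8.52)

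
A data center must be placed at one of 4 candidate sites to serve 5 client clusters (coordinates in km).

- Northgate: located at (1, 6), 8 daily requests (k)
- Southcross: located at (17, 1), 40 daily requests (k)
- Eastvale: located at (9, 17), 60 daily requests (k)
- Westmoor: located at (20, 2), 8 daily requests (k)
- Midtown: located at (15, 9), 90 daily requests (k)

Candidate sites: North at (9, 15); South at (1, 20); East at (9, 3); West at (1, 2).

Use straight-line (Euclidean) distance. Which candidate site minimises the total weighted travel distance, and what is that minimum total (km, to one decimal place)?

Total weighted distance at each candidate:
  North (9, 15): total = 1761.2
  South (1, 20): total = 3430.0
  East (9, 3): total = 2090.2
  West (1, 2): total = 3254.0
Minimum is at North with total 1761.2 km.

North, total 1761.2 km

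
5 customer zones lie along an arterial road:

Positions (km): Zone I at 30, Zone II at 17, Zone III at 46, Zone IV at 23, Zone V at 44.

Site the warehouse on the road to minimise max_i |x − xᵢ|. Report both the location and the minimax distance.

The 1-center on a line is the midpoint of the two extreme points: leftmost at 17, rightmost at 46.
Optimal location = (17 + 46)/2 = 31.5; maximum distance = (46 − 17)/2 = 14.5.

location 31.5, max distance 14.5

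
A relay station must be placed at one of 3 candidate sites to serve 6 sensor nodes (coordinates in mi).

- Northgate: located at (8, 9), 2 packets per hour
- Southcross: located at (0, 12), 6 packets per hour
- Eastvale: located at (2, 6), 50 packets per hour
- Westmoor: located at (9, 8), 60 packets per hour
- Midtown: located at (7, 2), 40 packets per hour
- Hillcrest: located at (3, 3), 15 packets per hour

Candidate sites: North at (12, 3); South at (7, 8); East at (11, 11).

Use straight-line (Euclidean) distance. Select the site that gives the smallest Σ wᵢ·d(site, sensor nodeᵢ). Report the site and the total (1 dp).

Total weighted distance at each candidate:
  North (12, 3): total = 1315.3
  South (7, 8): total = 776.5
  East (11, 11): total = 1368.3
Minimum is at South with total 776.5 mi.

South, total 776.5 mi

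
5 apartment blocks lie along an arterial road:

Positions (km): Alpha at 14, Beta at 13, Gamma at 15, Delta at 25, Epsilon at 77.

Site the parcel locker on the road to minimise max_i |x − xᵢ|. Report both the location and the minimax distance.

location 45, max distance 32

The 1-center on a line is the midpoint of the two extreme points: leftmost at 13, rightmost at 77.
Optimal location = (13 + 77)/2 = 45; maximum distance = (77 − 13)/2 = 32.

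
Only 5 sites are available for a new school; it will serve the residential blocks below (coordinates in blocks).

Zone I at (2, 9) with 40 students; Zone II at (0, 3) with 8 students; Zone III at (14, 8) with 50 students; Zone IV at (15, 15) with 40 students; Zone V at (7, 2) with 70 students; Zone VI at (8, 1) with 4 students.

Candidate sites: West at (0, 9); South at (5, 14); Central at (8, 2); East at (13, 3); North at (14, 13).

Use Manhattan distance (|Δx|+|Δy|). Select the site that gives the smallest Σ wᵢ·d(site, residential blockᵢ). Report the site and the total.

Total weighted distance at each candidate:
  West (0, 9): total = 2762
  South (5, 14): total = 2682
  Central (8, 2): total = 2066
  East (13, 3): total = 2162
  North (14, 13): total = 2534
Minimum is at Central with total 2066 blocks.

Central, total 2066 blocks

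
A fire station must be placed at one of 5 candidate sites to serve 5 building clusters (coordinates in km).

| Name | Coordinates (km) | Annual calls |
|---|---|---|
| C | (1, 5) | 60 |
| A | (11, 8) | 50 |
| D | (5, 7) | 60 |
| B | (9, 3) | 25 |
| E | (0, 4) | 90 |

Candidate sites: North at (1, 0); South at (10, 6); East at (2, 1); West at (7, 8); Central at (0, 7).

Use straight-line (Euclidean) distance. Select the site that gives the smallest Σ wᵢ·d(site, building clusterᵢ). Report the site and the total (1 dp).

Central, total 1502.7 km

Total weighted distance at each candidate:
  North (1, 0): total = 2008.7
  South (10, 6): total = 1957.9
  East (2, 1): total = 1726.5
  West (7, 8): total = 1596.9
  Central (0, 7): total = 1502.7
Minimum is at Central with total 1502.7 km.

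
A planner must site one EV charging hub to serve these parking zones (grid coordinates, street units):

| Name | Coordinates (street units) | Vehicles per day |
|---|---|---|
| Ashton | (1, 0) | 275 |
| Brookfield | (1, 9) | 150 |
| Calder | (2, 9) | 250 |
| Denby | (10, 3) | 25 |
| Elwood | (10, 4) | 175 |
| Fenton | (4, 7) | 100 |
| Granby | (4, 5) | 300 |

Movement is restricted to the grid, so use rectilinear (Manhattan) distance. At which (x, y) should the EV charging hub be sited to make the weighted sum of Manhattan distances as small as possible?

(2, 5)

Manhattan distance separates: Σwᵢ(|x−xᵢ|+|y−yᵢ|) = Σwᵢ|x−xᵢ| + Σwᵢ|y−yᵢ|, so x and y are optimised independently as 1-D weighted medians.
Total weight W = 1275; half = 637.5.
x-coordinate, sorted with cumulative weight:
  x=1 (Ashton, w=275) cum 275
  x=1 (Brookfield, w=150) cum 425
  x=2 (Calder, w=250) cum 675  ← median
  x=4 (Fenton, w=100) cum 775
  x=4 (Granby, w=300) cum 1075
  x=10 (Denby, w=25) cum 1100
  x=10 (Elwood, w=175) cum 1275
⇒ x* = 2
y-coordinate, sorted with cumulative weight:
  y=0 (Ashton, w=275) cum 275
  y=3 (Denby, w=25) cum 300
  y=4 (Elwood, w=175) cum 475
  y=5 (Granby, w=300) cum 775  ← median
  y=7 (Fenton, w=100) cum 875
  y=9 (Brookfield, w=150) cum 1025
  y=9 (Calder, w=250) cum 1275
⇒ y* = 5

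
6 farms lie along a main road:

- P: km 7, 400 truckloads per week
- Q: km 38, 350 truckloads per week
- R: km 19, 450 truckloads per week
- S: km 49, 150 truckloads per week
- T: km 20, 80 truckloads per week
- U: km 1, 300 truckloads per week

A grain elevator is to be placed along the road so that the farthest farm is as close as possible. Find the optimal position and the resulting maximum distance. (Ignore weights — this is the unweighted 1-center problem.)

location 25, max distance 24

The 1-center on a line is the midpoint of the two extreme points: leftmost at 1, rightmost at 49.
Optimal location = (1 + 49)/2 = 25; maximum distance = (49 − 1)/2 = 24.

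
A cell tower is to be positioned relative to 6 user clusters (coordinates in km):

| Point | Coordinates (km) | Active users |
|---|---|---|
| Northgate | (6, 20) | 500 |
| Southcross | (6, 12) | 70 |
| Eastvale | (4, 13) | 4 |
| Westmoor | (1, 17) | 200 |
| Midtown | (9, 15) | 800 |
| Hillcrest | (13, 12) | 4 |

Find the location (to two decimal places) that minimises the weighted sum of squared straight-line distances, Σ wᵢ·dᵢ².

(6.90, 16.69)

The minimiser of Σwᵢ‖p−pᵢ‖² is the weighted centroid p* = (Σwᵢpᵢ)/(Σwᵢ).
Σwᵢ = 1578.
Σwᵢxᵢ = 500·6 + 70·6 + 4·4 + 200·1 + 800·9 + 4·13 = 10888.
Σwᵢyᵢ = 500·20 + 70·12 + 4·13 + 200·17 + 800·15 + 4·12 = 26340.
x* = 10888/1578 = 6.90, y* = 26340/1578 = 16.69.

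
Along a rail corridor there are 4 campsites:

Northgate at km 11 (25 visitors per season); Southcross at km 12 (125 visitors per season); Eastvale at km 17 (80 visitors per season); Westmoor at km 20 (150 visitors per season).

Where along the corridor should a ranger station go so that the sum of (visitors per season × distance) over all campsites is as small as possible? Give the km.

For a sum of weighted absolute distances on a line, the optimum is the weighted median (not the mean). Total weight W = 380; half-weight = 190.
Sort by position and accumulate weight:
  km 11 (Northgate, w=25) → cum 25
  km 12 (Southcross, w=125) → cum 150
  km 17 (Eastvale, w=80) → cum 230  ≥ 190 → median here
  km 20 (Westmoor, w=150) → cum 380
Optimal location: km 17.

x = 17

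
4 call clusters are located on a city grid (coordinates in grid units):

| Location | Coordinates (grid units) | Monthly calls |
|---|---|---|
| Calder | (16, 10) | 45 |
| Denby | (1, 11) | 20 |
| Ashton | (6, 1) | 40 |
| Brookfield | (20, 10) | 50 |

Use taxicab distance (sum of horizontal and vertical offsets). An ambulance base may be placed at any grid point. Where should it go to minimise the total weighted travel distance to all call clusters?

(16, 10)

Manhattan distance separates: Σwᵢ(|x−xᵢ|+|y−yᵢ|) = Σwᵢ|x−xᵢ| + Σwᵢ|y−yᵢ|, so x and y are optimised independently as 1-D weighted medians.
Total weight W = 155; half = 77.5.
x-coordinate, sorted with cumulative weight:
  x=1 (Denby, w=20) cum 20
  x=6 (Ashton, w=40) cum 60
  x=16 (Calder, w=45) cum 105  ← median
  x=20 (Brookfield, w=50) cum 155
⇒ x* = 16
y-coordinate, sorted with cumulative weight:
  y=1 (Ashton, w=40) cum 40
  y=10 (Calder, w=45) cum 85  ← median
  y=10 (Brookfield, w=50) cum 135
  y=11 (Denby, w=20) cum 155
⇒ y* = 10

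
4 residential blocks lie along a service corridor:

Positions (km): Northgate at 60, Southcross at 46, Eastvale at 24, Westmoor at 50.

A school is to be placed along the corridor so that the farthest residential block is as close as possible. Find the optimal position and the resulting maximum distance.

location 42, max distance 18

The 1-center on a line is the midpoint of the two extreme points: leftmost at 24, rightmost at 60.
Optimal location = (24 + 60)/2 = 42; maximum distance = (60 − 24)/2 = 18.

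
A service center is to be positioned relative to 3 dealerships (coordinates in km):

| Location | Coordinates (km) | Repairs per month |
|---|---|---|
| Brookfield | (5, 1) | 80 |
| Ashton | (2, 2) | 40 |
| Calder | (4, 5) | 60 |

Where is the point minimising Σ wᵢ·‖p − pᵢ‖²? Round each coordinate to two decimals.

The minimiser of Σwᵢ‖p−pᵢ‖² is the weighted centroid p* = (Σwᵢpᵢ)/(Σwᵢ).
Σwᵢ = 180.
Σwᵢxᵢ = 80·5 + 40·2 + 60·4 = 720.
Σwᵢyᵢ = 80·1 + 40·2 + 60·5 = 460.
x* = 720/180 = 4.00, y* = 460/180 = 2.56.

(4.00, 2.56)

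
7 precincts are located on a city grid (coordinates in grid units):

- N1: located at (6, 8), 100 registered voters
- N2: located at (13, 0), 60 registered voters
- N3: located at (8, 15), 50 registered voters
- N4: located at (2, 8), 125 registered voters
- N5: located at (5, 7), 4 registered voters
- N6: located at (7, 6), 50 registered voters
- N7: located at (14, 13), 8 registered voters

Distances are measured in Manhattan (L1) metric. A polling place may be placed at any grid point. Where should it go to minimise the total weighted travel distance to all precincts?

(6, 8)

Manhattan distance separates: Σwᵢ(|x−xᵢ|+|y−yᵢ|) = Σwᵢ|x−xᵢ| + Σwᵢ|y−yᵢ|, so x and y are optimised independently as 1-D weighted medians.
Total weight W = 397; half = 198.5.
x-coordinate, sorted with cumulative weight:
  x=2 (N4, w=125) cum 125
  x=5 (N5, w=4) cum 129
  x=6 (N1, w=100) cum 229  ← median
  x=7 (N6, w=50) cum 279
  x=8 (N3, w=50) cum 329
  x=13 (N2, w=60) cum 389
  x=14 (N7, w=8) cum 397
⇒ x* = 6
y-coordinate, sorted with cumulative weight:
  y=0 (N2, w=60) cum 60
  y=6 (N6, w=50) cum 110
  y=7 (N5, w=4) cum 114
  y=8 (N1, w=100) cum 214  ← median
  y=8 (N4, w=125) cum 339
  y=13 (N7, w=8) cum 347
  y=15 (N3, w=50) cum 397
⇒ y* = 8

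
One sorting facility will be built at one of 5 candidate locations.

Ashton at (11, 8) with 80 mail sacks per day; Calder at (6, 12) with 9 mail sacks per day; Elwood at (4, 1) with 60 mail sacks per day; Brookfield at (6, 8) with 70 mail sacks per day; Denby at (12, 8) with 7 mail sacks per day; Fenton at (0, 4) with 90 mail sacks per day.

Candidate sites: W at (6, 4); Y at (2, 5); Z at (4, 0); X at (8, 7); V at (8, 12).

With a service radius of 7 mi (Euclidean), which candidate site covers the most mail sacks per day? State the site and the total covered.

W, covering 300

Coverage radius r = 7 mi; a point is covered iff (Δx)²+(Δy)² ≤ 7² = 49.
  W (6, 4): covers {Ashton, Elwood, Brookfield, Fenton} → 300
  Y (2, 5): covers {Elwood, Brookfield, Fenton} → 220
  Z (4, 0): covers {Elwood, Fenton} → 150
  X (8, 7): covers {Ashton, Calder, Brookfield, Denby} → 166
  V (8, 12): covers {Ashton, Calder, Brookfield, Denby} → 166
Maximum coverage at W: 300 mail sacks per day.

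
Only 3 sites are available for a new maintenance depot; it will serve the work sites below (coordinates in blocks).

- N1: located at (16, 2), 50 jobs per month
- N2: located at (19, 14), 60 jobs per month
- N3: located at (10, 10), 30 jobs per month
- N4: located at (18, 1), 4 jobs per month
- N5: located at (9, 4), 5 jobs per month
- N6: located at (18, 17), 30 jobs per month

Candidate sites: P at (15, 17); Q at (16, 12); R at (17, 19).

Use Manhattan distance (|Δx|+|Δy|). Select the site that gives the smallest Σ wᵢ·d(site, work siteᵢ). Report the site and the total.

Total weighted distance at each candidate:
  P (15, 17): total = 1841
  Q (16, 12): total = 1377
  R (17, 19): total = 2081
Minimum is at Q with total 1377 blocks.

Q, total 1377 blocks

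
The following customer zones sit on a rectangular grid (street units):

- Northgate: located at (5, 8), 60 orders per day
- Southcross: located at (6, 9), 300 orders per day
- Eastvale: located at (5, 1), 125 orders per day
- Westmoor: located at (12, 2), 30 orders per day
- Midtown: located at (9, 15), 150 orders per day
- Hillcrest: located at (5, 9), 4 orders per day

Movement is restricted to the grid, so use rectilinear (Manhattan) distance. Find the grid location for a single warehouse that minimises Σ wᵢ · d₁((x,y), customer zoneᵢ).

Manhattan distance separates: Σwᵢ(|x−xᵢ|+|y−yᵢ|) = Σwᵢ|x−xᵢ| + Σwᵢ|y−yᵢ|, so x and y are optimised independently as 1-D weighted medians.
Total weight W = 669; half = 334.5.
x-coordinate, sorted with cumulative weight:
  x=5 (Northgate, w=60) cum 60
  x=5 (Eastvale, w=125) cum 185
  x=5 (Hillcrest, w=4) cum 189
  x=6 (Southcross, w=300) cum 489  ← median
  x=9 (Midtown, w=150) cum 639
  x=12 (Westmoor, w=30) cum 669
⇒ x* = 6
y-coordinate, sorted with cumulative weight:
  y=1 (Eastvale, w=125) cum 125
  y=2 (Westmoor, w=30) cum 155
  y=8 (Northgate, w=60) cum 215
  y=9 (Southcross, w=300) cum 515  ← median
  y=9 (Hillcrest, w=4) cum 519
  y=15 (Midtown, w=150) cum 669
⇒ y* = 9

(6, 9)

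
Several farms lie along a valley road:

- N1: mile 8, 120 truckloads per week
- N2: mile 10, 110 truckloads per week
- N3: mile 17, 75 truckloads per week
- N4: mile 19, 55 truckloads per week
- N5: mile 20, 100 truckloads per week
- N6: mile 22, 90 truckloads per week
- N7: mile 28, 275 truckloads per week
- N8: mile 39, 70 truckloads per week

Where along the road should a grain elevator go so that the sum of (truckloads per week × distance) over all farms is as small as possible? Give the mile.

For a sum of weighted absolute distances on a line, the optimum is the weighted median (not the mean). Total weight W = 895; half-weight = 447.5.
Sort by position and accumulate weight:
  mile 8 (N1, w=120) → cum 120
  mile 10 (N2, w=110) → cum 230
  mile 17 (N3, w=75) → cum 305
  mile 19 (N4, w=55) → cum 360
  mile 20 (N5, w=100) → cum 460  ≥ 447.5 → median here
  mile 22 (N6, w=90) → cum 550
  mile 28 (N7, w=275) → cum 825
  mile 39 (N8, w=70) → cum 895
Optimal location: mile 20.

x = 20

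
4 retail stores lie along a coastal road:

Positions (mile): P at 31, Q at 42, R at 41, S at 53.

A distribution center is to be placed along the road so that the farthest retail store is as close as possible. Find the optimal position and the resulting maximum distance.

location 42, max distance 11

The 1-center on a line is the midpoint of the two extreme points: leftmost at 31, rightmost at 53.
Optimal location = (31 + 53)/2 = 42; maximum distance = (53 − 31)/2 = 11.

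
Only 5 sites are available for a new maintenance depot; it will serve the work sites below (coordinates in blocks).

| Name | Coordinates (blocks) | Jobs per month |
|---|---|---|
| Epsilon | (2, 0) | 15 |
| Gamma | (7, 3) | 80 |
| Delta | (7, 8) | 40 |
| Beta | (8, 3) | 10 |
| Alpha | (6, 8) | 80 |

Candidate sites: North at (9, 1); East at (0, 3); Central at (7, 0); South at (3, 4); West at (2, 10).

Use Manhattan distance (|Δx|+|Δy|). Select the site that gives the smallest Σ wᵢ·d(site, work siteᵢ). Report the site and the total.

Total weighted distance at each candidate:
  North (9, 1): total = 1630
  East (0, 3): total = 2075
  Central (7, 0): total = 1395
  South (3, 4): total = 1415
  West (2, 10): total = 2000
Minimum is at Central with total 1395 blocks.

Central, total 1395 blocks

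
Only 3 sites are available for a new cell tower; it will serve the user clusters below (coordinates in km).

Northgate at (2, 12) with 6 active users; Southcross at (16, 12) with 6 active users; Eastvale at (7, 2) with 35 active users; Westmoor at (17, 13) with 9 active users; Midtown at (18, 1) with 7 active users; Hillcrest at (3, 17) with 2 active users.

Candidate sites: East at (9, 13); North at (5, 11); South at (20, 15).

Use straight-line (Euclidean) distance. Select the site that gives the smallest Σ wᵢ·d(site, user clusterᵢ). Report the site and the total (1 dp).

Total weighted distance at each candidate:
  East (9, 13): total = 667.6
  North (5, 11): total = 644.9
  South (20, 15): total = 948.6
Minimum is at North with total 644.9 km.

North, total 644.9 km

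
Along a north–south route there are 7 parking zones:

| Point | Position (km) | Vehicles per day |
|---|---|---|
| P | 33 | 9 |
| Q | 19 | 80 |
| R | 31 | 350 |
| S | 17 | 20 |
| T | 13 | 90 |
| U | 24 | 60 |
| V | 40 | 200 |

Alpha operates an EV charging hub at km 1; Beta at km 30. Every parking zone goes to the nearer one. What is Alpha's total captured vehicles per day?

90

The indifferent point is the midpoint (1+30)/2 = 15.5; parking zones left of it (closer to Alpha at 1) go to Alpha, those right go to Beta.
  T at 13 (w=90) → Alpha
  S at 17 (w=20) → Beta
  Q at 19 (w=80) → Beta
  U at 24 (w=60) → Beta
  R at 31 (w=350) → Beta
  P at 33 (w=9) → Beta
  V at 40 (w=200) → Beta
Alpha captures 90; Beta captures 719.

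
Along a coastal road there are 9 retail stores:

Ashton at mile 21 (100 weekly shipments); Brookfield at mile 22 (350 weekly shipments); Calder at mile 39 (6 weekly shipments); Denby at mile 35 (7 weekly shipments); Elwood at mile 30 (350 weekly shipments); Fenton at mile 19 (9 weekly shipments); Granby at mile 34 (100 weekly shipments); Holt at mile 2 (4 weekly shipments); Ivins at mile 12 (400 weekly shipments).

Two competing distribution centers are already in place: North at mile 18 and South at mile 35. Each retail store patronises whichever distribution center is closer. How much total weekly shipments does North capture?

The indifferent point is the midpoint (18+35)/2 = 26.5; retail stores left of it (closer to North at 18) go to North, those right go to South.
  Holt at 2 (w=4) → North
  Ivins at 12 (w=400) → North
  Fenton at 19 (w=9) → North
  Ashton at 21 (w=100) → North
  Brookfield at 22 (w=350) → North
  Elwood at 30 (w=350) → South
  Granby at 34 (w=100) → South
  Denby at 35 (w=7) → South
  Calder at 39 (w=6) → South
North captures 863; South captures 463.

863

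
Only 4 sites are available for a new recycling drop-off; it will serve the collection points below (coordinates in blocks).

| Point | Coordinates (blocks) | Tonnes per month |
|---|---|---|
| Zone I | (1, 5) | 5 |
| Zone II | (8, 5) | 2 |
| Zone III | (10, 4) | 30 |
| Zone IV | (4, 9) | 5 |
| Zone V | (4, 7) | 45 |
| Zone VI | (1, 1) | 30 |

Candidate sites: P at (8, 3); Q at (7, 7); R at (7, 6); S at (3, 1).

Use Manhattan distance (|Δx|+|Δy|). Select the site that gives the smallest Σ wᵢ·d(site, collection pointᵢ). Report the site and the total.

Total weighted distance at each candidate:
  P (8, 3): total = 819
  Q (7, 7): total = 746
  R (7, 6): total = 729
  S (3, 1): total = 768
Minimum is at R with total 729 blocks.

R, total 729 blocks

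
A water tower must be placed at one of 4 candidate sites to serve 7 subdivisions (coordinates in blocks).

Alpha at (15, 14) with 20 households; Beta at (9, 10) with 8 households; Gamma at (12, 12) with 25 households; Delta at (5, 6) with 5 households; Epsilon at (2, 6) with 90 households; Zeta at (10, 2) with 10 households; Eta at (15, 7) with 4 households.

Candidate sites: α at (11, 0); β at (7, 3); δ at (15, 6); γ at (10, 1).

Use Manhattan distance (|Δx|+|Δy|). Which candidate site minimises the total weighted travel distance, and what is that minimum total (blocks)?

β, total 1635 blocks

Total weighted distance at each candidate:
  α (11, 0): total = 2265
  β (7, 3): total = 1635
  δ (15, 6): total = 1779
  γ (10, 1): total = 2039
Minimum is at β with total 1635 blocks.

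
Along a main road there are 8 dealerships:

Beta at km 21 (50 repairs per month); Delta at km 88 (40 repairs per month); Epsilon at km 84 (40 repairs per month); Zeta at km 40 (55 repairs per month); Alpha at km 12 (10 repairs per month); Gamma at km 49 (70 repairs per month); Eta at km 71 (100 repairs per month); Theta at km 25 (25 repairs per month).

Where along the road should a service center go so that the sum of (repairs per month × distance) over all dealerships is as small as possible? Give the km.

x = 49

For a sum of weighted absolute distances on a line, the optimum is the weighted median (not the mean). Total weight W = 390; half-weight = 195.
Sort by position and accumulate weight:
  km 12 (Alpha, w=10) → cum 10
  km 21 (Beta, w=50) → cum 60
  km 25 (Theta, w=25) → cum 85
  km 40 (Zeta, w=55) → cum 140
  km 49 (Gamma, w=70) → cum 210  ≥ 195 → median here
  km 71 (Eta, w=100) → cum 310
  km 84 (Epsilon, w=40) → cum 350
  km 88 (Delta, w=40) → cum 390
Optimal location: km 49.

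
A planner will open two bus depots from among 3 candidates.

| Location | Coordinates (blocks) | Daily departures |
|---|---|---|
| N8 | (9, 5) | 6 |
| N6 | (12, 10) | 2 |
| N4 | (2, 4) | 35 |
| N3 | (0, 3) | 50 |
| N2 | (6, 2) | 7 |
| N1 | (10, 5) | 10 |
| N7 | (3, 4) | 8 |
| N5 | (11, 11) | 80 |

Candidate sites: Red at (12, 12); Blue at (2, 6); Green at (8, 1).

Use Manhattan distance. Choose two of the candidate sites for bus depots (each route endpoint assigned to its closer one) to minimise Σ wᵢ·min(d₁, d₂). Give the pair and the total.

{Red, Blue}, total 702

Evaluate every pair (each demand assigned to the nearer of the two):
  {Red, Blue}: total = 702
  {Red, Green}: total = 1154
  {Blue, Green}: total = 1521
Best pair: {Red, Blue} with total 702.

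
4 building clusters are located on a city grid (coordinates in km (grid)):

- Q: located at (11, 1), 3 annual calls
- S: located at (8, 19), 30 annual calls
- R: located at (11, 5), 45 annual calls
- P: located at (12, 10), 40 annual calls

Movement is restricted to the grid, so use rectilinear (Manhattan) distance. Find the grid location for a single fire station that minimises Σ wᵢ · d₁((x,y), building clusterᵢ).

Manhattan distance separates: Σwᵢ(|x−xᵢ|+|y−yᵢ|) = Σwᵢ|x−xᵢ| + Σwᵢ|y−yᵢ|, so x and y are optimised independently as 1-D weighted medians.
Total weight W = 118; half = 59.
x-coordinate, sorted with cumulative weight:
  x=8 (S, w=30) cum 30
  x=11 (Q, w=3) cum 33
  x=11 (R, w=45) cum 78  ← median
  x=12 (P, w=40) cum 118
⇒ x* = 11
y-coordinate, sorted with cumulative weight:
  y=1 (Q, w=3) cum 3
  y=5 (R, w=45) cum 48
  y=10 (P, w=40) cum 88  ← median
  y=19 (S, w=30) cum 118
⇒ y* = 10

(11, 10)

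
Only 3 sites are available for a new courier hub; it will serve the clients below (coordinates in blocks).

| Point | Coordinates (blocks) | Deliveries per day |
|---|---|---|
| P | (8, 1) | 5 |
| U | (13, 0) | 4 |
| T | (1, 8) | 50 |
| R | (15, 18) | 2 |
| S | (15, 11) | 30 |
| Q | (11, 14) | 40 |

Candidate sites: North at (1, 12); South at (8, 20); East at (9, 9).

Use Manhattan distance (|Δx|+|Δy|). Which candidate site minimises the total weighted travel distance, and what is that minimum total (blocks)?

Total weighted distance at each candidate:
  North (1, 12): total = 1356
  South (8, 20): total = 2003
  East (9, 9): total = 1097
Minimum is at East with total 1097 blocks.

East, total 1097 blocks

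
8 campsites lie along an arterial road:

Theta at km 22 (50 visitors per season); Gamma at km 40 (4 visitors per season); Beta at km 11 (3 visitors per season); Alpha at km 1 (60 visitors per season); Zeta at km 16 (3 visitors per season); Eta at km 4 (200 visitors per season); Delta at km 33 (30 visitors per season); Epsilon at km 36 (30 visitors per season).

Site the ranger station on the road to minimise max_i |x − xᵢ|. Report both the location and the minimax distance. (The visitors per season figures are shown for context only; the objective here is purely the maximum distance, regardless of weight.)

location 20.5, max distance 19.5

The 1-center on a line is the midpoint of the two extreme points: leftmost at 1, rightmost at 40.
Optimal location = (1 + 40)/2 = 20.5; maximum distance = (40 − 1)/2 = 19.5.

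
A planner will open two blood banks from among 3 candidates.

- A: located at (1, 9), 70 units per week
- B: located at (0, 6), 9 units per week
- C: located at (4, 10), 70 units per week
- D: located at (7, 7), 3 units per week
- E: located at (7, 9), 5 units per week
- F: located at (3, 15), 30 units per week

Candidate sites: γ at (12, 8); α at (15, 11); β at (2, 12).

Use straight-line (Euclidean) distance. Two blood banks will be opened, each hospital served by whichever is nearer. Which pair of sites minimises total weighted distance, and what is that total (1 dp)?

Evaluate every pair (each demand assigned to the nearer of the two):
  {γ, β}: total = 611.9
  {α, β}: total = 621.5
  {γ, α}: total = 1842.7
Best pair: {γ, β} with total 611.9.

{γ, β}, total 611.9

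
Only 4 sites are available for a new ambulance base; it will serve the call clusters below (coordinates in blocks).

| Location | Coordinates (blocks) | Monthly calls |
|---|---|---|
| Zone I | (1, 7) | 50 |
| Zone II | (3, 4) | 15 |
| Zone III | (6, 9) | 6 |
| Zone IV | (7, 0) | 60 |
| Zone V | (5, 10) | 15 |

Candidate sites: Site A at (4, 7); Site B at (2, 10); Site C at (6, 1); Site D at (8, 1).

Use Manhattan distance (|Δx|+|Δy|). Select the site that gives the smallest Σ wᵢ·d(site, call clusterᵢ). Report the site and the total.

Total weighted distance at each candidate:
  Site A (4, 7): total = 894
  Site B (2, 10): total = 1280
  Site C (6, 1): total = 958
  Site D (8, 1): total = 1130
Minimum is at Site A with total 894 blocks.

Site A, total 894 blocks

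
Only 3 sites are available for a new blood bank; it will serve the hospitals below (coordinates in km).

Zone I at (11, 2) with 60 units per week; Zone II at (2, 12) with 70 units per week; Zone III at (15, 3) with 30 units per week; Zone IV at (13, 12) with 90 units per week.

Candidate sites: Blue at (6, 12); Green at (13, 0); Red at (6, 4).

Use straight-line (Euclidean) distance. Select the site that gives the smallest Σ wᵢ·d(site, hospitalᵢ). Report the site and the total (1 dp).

Blue, total 1962.7 km

Total weighted distance at each candidate:
  Blue (6, 12): total = 1962.7
  Green (13, 0): total = 2497.4
  Red (6, 4): total = 2177.6
Minimum is at Blue with total 1962.7 km.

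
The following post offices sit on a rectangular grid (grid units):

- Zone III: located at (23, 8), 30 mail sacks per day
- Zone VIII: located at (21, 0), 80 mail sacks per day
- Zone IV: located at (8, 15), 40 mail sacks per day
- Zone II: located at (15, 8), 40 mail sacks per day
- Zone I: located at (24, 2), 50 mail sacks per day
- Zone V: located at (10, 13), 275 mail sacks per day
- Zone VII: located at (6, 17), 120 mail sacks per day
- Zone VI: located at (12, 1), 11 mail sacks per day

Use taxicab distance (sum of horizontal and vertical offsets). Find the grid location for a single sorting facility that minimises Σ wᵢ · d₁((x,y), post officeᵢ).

Manhattan distance separates: Σwᵢ(|x−xᵢ|+|y−yᵢ|) = Σwᵢ|x−xᵢ| + Σwᵢ|y−yᵢ|, so x and y are optimised independently as 1-D weighted medians.
Total weight W = 646; half = 323.
x-coordinate, sorted with cumulative weight:
  x=6 (Zone VII, w=120) cum 120
  x=8 (Zone IV, w=40) cum 160
  x=10 (Zone V, w=275) cum 435  ← median
  x=12 (Zone VI, w=11) cum 446
  x=15 (Zone II, w=40) cum 486
  x=21 (Zone VIII, w=80) cum 566
  x=23 (Zone III, w=30) cum 596
  x=24 (Zone I, w=50) cum 646
⇒ x* = 10
y-coordinate, sorted with cumulative weight:
  y=0 (Zone VIII, w=80) cum 80
  y=1 (Zone VI, w=11) cum 91
  y=2 (Zone I, w=50) cum 141
  y=8 (Zone III, w=30) cum 171
  y=8 (Zone II, w=40) cum 211
  y=13 (Zone V, w=275) cum 486  ← median
  y=15 (Zone IV, w=40) cum 526
  y=17 (Zone VII, w=120) cum 646
⇒ y* = 13

(10, 13)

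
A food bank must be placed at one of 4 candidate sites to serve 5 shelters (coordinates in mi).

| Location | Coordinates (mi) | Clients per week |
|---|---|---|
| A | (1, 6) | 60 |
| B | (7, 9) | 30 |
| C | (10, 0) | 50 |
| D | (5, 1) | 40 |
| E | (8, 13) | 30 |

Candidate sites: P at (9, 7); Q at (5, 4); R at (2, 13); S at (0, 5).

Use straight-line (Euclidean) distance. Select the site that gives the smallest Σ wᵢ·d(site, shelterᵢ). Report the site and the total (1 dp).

Total weighted distance at each candidate:
  P (9, 7): total = 1393.1
  Q (5, 4): total = 1154.6
  R (2, 13): total = 2054.3
  S (0, 5): total = 1481.3
Minimum is at Q with total 1154.6 mi.

Q, total 1154.6 mi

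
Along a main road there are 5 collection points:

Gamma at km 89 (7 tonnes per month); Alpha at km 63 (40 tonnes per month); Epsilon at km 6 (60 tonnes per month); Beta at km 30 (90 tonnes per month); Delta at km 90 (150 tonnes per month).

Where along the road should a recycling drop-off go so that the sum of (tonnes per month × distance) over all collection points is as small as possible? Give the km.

For a sum of weighted absolute distances on a line, the optimum is the weighted median (not the mean). Total weight W = 347; half-weight = 173.5.
Sort by position and accumulate weight:
  km 6 (Epsilon, w=60) → cum 60
  km 30 (Beta, w=90) → cum 150
  km 63 (Alpha, w=40) → cum 190  ≥ 173.5 → median here
  km 89 (Gamma, w=7) → cum 197
  km 90 (Delta, w=150) → cum 347
Optimal location: km 63.

x = 63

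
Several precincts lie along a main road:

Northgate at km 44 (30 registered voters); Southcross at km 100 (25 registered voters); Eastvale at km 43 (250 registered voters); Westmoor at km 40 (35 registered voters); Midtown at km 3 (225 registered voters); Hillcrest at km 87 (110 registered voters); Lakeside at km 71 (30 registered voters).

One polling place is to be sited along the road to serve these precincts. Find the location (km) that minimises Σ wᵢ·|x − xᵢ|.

For a sum of weighted absolute distances on a line, the optimum is the weighted median (not the mean). Total weight W = 705; half-weight = 352.5.
Sort by position and accumulate weight:
  km 3 (Midtown, w=225) → cum 225
  km 40 (Westmoor, w=35) → cum 260
  km 43 (Eastvale, w=250) → cum 510  ≥ 352.5 → median here
  km 44 (Northgate, w=30) → cum 540
  km 71 (Lakeside, w=30) → cum 570
  km 87 (Hillcrest, w=110) → cum 680
  km 100 (Southcross, w=25) → cum 705
Optimal location: km 43.

x = 43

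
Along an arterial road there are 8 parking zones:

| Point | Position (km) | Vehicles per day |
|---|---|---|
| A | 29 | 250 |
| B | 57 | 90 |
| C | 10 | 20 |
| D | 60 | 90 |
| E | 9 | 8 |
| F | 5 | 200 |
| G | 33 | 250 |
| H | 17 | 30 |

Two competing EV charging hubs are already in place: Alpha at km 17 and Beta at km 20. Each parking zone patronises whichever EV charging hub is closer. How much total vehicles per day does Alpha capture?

258

The indifferent point is the midpoint (17+20)/2 = 18.5; parking zones left of it (closer to Alpha at 17) go to Alpha, those right go to Beta.
  F at 5 (w=200) → Alpha
  E at 9 (w=8) → Alpha
  C at 10 (w=20) → Alpha
  H at 17 (w=30) → Alpha
  A at 29 (w=250) → Beta
  G at 33 (w=250) → Beta
  B at 57 (w=90) → Beta
  D at 60 (w=90) → Beta
Alpha captures 258; Beta captures 680.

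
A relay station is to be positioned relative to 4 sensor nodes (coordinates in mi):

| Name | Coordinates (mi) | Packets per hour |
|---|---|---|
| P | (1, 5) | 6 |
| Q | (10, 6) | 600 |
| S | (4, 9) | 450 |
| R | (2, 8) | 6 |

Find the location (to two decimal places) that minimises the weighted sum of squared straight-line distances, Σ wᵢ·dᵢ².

(7.36, 7.28)

The minimiser of Σwᵢ‖p−pᵢ‖² is the weighted centroid p* = (Σwᵢpᵢ)/(Σwᵢ).
Σwᵢ = 1062.
Σwᵢxᵢ = 6·1 + 600·10 + 450·4 + 6·2 = 7818.
Σwᵢyᵢ = 6·5 + 600·6 + 450·9 + 6·8 = 7728.
x* = 7818/1062 = 7.36, y* = 7728/1062 = 7.28.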